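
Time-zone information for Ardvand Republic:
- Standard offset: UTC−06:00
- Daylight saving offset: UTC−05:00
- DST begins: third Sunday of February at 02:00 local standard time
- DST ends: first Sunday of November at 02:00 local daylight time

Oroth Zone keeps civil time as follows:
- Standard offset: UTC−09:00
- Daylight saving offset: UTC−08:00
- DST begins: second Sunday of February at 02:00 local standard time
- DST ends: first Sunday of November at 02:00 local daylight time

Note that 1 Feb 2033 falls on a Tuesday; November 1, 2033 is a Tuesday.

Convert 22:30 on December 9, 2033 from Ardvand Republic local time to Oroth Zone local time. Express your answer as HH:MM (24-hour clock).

19:30

1 February 2033 is a Tuesday, so the first Sunday is February 6 and the third is February 20.
1 November 2033 is a Tuesday, so the first Sunday is November 6.
December 9, 2033 is outside the daylight-saving period (20 February – 6 November), so Ardvand Republic is on standard time, UTC−06:00.
22:30 Ardvand Republic + 6h = 04:30 UTC (rolling into the next day, 10 December 2033).
1 February 2033 is a Tuesday, so the first Sunday is February 6 and the second is February 13.
1 November 2033 is a Tuesday, so the first Sunday is November 6.
At the standard offset (UTC−09:00), 04:30 UTC − 9h = 19:30 Oroth Zone standard time (rolling into the previous day, 9 December 2033).
The standard-time date in Oroth Zone, December 9, 2033, does not fall between 13 February and 6 November, so daylight saving is not in effect and Oroth Zone is at UTC−09:00.
04:30 UTC − 9h = 19:30 Oroth Zone (rolling into the previous day, 9 December 2033).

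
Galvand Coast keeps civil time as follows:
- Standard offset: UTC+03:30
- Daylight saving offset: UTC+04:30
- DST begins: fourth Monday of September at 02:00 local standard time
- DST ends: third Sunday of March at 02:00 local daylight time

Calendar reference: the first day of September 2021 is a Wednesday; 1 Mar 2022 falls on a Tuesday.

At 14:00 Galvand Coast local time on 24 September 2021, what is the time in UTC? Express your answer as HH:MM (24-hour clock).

1 September 2021 is a Wednesday, so the first Monday is September 6 and the fourth is September 27.
1 March 2022 is a Tuesday, so the first Sunday is March 6 and the third is March 20.
24 September 2021 does not fall between 27 September 2021 and 20 March 2022, so daylight saving is not in effect and Galvand Coast is at UTC+03:30.
14:00 local − 3h30m = 10:30 UTC.

10:30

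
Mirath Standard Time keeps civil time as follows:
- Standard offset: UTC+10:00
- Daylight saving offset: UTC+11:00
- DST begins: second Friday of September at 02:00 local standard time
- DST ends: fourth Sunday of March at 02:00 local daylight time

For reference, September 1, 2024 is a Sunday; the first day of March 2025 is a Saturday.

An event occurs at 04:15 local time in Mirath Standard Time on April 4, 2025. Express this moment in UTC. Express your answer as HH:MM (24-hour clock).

1 September 2024 is a Sunday, so the first Friday is September 6 and the second is September 13.
1 March 2025 is a Saturday, so the first Sunday is March 2 and the fourth is March 23.
Daylight saving runs 13 September 2024 – 23 March 2025; April 4, 2025 is outside that window, so Mirath Standard Time is on standard time at UTC+10:00.
04:15 local − 10h = 18:15 UTC (rolling into the previous day, 3 April 2025).

18:15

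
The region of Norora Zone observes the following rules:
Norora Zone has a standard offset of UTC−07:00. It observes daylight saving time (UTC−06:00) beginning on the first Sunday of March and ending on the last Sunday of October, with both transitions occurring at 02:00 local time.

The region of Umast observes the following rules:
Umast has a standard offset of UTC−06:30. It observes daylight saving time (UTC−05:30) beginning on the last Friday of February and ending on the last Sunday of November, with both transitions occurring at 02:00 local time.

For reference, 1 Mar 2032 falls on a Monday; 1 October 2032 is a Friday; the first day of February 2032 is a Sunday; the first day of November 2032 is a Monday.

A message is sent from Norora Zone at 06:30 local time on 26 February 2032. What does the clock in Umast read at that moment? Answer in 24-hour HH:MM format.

1 March 2032 is a Monday, so the first Sunday is March 7.
1 October 2032 is a Friday, so Sundays fall on 3, 10, 17, 24, 31; the last is October 31.
26 February 2032 does not fall between 7 March and 31 October, so daylight saving is not in effect and Norora Zone is at UTC−07:00.
06:30 Norora Zone + 7h = 13:30 UTC.
1 February 2032 is a Sunday, so Fridays fall on 6, 13, 20, 27; the last is February 27.
1 November 2032 is a Monday, so Sundays fall on 7, 14, 21, 28; the last is November 28.
At the standard offset (UTC−06:30), 13:30 UTC − 6h30m = 07:00 Umast standard time.
Daylight saving runs 27 February – 28 November; the standard-time date in Umast, 26 February 2032, is outside that window, so Umast is on standard time at UTC−06:30.
13:30 UTC − 6h30m = 07:00 Umast.

07:00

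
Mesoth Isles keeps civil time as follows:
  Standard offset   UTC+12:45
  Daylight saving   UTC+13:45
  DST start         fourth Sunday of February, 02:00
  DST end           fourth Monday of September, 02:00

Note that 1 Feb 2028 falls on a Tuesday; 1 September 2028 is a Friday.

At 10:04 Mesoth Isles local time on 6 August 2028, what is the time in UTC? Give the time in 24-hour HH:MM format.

1 February 2028 is a Tuesday, so the first Sunday is February 6 and the fourth is February 27.
1 September 2028 is a Friday, so the first Monday is September 4 and the fourth is September 25.
6 August 2028 lies within the daylight-saving period (27 February – 25 September), so Mesoth Isles is on daylight time, UTC+13:45.
10:04 local − 13h45m = 20:19 UTC (rolling into the previous day, 5 August 2028).

20:19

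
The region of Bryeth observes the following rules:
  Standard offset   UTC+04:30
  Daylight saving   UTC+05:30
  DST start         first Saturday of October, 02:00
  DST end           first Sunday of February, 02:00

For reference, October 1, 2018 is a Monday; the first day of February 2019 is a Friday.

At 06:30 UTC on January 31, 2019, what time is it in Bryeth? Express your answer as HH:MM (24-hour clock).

1 October 2018 is a Monday, so the first Saturday is October 6.
1 February 2019 is a Friday, so the first Sunday is February 3.
At the standard offset (UTC+04:30), 06:30 UTC + 4h30m = 11:00 Bryeth standard time.
The standard-time date in Bryeth, January 31, 2019, lies within the daylight-saving period (6 October 2018 – 3 February 2019), so Bryeth is on daylight time, UTC+05:30.
06:30 UTC + 5h30m = 12:00 local.

12:00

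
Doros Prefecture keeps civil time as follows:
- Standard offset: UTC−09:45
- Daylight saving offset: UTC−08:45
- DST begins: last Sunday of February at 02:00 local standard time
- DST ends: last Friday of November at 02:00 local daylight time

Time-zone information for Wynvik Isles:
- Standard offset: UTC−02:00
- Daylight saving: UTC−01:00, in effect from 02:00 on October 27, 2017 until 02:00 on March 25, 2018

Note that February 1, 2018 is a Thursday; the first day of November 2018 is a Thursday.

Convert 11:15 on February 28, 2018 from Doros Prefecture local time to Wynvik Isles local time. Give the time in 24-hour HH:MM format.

19:00

1 February 2018 is a Thursday, so Sundays fall on 4, 11, 18, 25; the last is February 25.
1 November 2018 is a Thursday, so Fridays fall on 2, 9, 16, 23, 30; the last is November 30.
February 28, 2018 falls between 25 February and 30 November, so daylight saving is in effect and Doros Prefecture is at UTC−08:45.
11:15 Doros Prefecture + 8h45m = 20:00 UTC.
At the standard offset (UTC−02:00), 20:00 UTC − 2h = 18:00 Wynvik Isles standard time.
The standard-time date in Wynvik Isles, February 28, 2018, lies within the daylight-saving period (27 October 2017 – 25 March 2018), so Wynvik Isles is on daylight time, UTC−01:00.
20:00 UTC − 1h = 19:00 Wynvik Isles.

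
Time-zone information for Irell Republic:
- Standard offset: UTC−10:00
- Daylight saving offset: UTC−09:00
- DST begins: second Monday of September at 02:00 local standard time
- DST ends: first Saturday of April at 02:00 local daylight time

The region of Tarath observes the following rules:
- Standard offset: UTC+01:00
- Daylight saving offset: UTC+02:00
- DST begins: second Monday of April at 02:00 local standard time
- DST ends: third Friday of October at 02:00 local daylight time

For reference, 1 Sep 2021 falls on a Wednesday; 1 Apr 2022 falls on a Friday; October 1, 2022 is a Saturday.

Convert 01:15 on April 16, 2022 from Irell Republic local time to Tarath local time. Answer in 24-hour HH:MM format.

13:15

1 September 2021 is a Wednesday, so the first Monday is September 6 and the second is September 13.
1 April 2022 is a Friday, so the first Saturday is April 2.
April 16, 2022 is outside the daylight-saving period (13 September 2021 – 2 April 2022), so Irell Republic is on standard time, UTC−10:00.
01:15 Irell Republic + 10h = 11:15 UTC.
1 April 2022 is a Friday, so the first Monday is April 4 and the second is April 11.
1 October 2022 is a Saturday, so the first Friday is October 7 and the third is October 21.
At the standard offset (UTC+01:00), 11:15 UTC + 1h = 12:15 Tarath standard time.
The standard-time date in Tarath, April 16, 2022, falls between 11 April and 21 October, so daylight saving is in effect and Tarath is at UTC+02:00.
11:15 UTC + 2h = 13:15 Tarath.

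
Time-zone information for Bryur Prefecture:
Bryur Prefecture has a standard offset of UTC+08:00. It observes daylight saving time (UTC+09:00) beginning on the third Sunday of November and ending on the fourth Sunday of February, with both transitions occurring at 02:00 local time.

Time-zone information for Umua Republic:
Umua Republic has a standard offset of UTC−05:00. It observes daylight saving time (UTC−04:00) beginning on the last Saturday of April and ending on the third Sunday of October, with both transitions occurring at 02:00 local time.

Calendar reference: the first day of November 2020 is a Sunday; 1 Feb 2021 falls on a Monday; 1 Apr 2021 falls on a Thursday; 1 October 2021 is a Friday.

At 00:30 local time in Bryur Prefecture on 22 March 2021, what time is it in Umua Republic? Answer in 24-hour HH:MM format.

1 November 2020 is a Sunday, so the first Sunday is November 1 and the third is November 15.
1 February 2021 is a Monday, so the first Sunday is February 7 and the fourth is February 28.
Daylight saving runs 15 November 2020 – 28 February 2021; 22 March 2021 is outside that window, so Bryur Prefecture is on standard time at UTC+08:00.
00:30 Bryur Prefecture − 8h = 16:30 UTC (rolling into the previous day, 21 March 2021).
1 April 2021 is a Thursday, so Saturdays fall on 3, 10, 17, 24; the last is April 24.
1 October 2021 is a Friday, so the first Sunday is October 3 and the third is October 17.
At the standard offset (UTC−05:00), 16:30 UTC − 5h = 11:30 Umua Republic standard time.
Daylight saving runs 24 April – 17 October; the standard-time date in Umua Republic, 21 March 2021, is outside that window, so Umua Republic is on standard time at UTC−05:00.
16:30 UTC − 5h = 11:30 Umua Republic.

11:30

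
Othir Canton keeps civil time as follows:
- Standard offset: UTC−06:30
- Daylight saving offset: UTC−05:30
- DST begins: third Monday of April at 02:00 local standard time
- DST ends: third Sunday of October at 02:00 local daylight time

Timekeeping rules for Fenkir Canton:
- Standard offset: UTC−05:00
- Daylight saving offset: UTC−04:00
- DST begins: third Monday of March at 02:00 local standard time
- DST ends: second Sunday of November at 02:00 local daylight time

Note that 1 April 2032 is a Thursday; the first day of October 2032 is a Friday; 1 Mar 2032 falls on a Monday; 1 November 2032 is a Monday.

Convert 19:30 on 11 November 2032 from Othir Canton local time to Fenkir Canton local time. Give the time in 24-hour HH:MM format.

22:00

1 April 2032 is a Thursday, so the first Monday is April 5 and the third is April 19.
1 October 2032 is a Friday, so the first Sunday is October 3 and the third is October 17.
11 November 2032 does not fall between 19 April and 17 October, so daylight saving is not in effect and Othir Canton is at UTC−06:30.
19:30 Othir Canton + 6h30m = 02:00 UTC (rolling into the next day, 12 November 2032).
1 March 2032 is a Monday, so the first Monday is March 1 and the third is March 15.
1 November 2032 is a Monday, so the first Sunday is November 7 and the second is November 14.
At the standard offset (UTC−05:00), 02:00 UTC − 5h = 21:00 Fenkir Canton standard time (rolling into the previous day, 11 November 2032).
The standard-time date in Fenkir Canton, 11 November 2032, lies within the daylight-saving period (15 March – 14 November), so Fenkir Canton is on daylight time, UTC−04:00.
02:00 UTC − 4h = 22:00 Fenkir Canton (rolling into the previous day, 11 November 2032).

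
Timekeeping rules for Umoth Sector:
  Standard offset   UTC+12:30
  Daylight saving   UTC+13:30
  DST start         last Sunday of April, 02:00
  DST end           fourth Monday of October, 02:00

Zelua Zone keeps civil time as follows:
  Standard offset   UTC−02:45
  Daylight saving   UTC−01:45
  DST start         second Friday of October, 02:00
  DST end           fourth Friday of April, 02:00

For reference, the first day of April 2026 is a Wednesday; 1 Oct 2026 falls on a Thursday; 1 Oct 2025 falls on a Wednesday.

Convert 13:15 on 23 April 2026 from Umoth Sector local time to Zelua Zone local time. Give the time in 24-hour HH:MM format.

1 April 2026 is a Wednesday, so Sundays fall on 5, 12, 19, 26; the last is April 26.
1 October 2026 is a Thursday, so the first Monday is October 5 and the fourth is October 26.
Daylight saving runs 26 April – 26 October; 23 April 2026 is outside that window, so Umoth Sector is on standard time at UTC+12:30.
13:15 Umoth Sector − 12h30m = 00:45 UTC.
1 October 2025 is a Wednesday, so the first Friday is October 3 and the second is October 10.
1 April 2026 is a Wednesday, so the first Friday is April 3 and the fourth is April 24.
At the standard offset (UTC−02:45), 00:45 UTC − 2h45m = 22:00 Zelua Zone standard time (rolling into the previous day, 22 April 2026).
The standard-time date in Zelua Zone, 22 April 2026, lies within the daylight-saving period (10 October 2025 – 24 April 2026), so Zelua Zone is on daylight time, UTC−01:45.
00:45 UTC − 1h45m = 23:00 Zelua Zone (rolling into the previous day, 22 April 2026).

23:00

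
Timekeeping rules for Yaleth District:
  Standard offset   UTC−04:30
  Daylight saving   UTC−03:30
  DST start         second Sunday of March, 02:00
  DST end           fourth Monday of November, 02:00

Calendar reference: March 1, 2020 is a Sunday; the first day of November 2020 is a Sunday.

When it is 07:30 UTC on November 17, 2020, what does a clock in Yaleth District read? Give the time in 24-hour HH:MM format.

04:00

1 March 2020 is a Sunday, so the first Sunday is March 1 and the second is March 8.
1 November 2020 is a Sunday, so the first Monday is November 2 and the fourth is November 23.
At the standard offset (UTC−04:30), 07:30 UTC − 4h30m = 03:00 Yaleth District standard time.
The standard-time date in Yaleth District, November 17, 2020, falls between 8 March and 23 November, so daylight saving is in effect and Yaleth District is at UTC−03:30.
07:30 UTC − 3h30m = 04:00 local.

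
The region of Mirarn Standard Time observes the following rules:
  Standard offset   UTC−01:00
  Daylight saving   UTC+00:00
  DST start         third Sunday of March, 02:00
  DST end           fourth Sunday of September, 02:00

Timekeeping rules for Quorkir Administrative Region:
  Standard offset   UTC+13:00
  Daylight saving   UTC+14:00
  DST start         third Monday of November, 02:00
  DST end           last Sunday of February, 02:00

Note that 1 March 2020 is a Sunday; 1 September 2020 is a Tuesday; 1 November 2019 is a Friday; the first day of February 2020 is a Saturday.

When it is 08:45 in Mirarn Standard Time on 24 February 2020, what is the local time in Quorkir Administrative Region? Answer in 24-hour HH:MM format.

22:45

1 March 2020 is a Sunday, so the first Sunday is March 1 and the third is March 15.
1 September 2020 is a Tuesday, so the first Sunday is September 6 and the fourth is September 27.
Daylight saving runs 15 March – 27 September; 24 February 2020 is outside that window, so Mirarn Standard Time is on standard time at UTC−01:00.
08:45 Mirarn Standard Time + 1h = 09:45 UTC.
1 November 2019 is a Friday, so the first Monday is November 4 and the third is November 18.
1 February 2020 is a Saturday, so Sundays fall on 2, 9, 16, 23; the last is February 23.
At the standard offset (UTC+13:00), 09:45 UTC + 13h = 22:45 Quorkir Administrative Region standard time.
Daylight saving runs 18 November 2019 – 23 February 2020; the standard-time date in Quorkir Administrative Region, 24 February 2020, is outside that window, so Quorkir Administrative Region is on standard time at UTC+13:00.
09:45 UTC + 13h = 22:45 Quorkir Administrative Region.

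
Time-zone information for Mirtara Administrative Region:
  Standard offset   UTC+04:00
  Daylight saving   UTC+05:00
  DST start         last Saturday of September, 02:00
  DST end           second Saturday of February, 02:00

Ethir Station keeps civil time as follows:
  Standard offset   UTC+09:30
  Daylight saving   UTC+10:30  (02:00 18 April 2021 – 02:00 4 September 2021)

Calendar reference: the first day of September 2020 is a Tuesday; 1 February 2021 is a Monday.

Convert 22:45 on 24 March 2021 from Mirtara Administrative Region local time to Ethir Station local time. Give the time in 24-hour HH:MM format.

1 September 2020 is a Tuesday, so Saturdays fall on 5, 12, 19, 26; the last is September 26.
1 February 2021 is a Monday, so the first Saturday is February 6 and the second is February 13.
Daylight saving runs 26 September 2020 – 13 February 2021; 24 March 2021 is outside that window, so Mirtara Administrative Region is on standard time at UTC+04:00.
22:45 Mirtara Administrative Region − 4h = 18:45 UTC.
At the standard offset (UTC+09:30), 18:45 UTC + 9h30m = 04:15 Ethir Station standard time (rolling into the next day, 25 March 2021).
The standard-time date in Ethir Station, 25 March 2021, is outside the daylight-saving period (18 April – 4 September), so Ethir Station is on standard time, UTC+09:30.
18:45 UTC + 9h30m = 04:15 Ethir Station (rolling into the next day, 25 March 2021).

04:15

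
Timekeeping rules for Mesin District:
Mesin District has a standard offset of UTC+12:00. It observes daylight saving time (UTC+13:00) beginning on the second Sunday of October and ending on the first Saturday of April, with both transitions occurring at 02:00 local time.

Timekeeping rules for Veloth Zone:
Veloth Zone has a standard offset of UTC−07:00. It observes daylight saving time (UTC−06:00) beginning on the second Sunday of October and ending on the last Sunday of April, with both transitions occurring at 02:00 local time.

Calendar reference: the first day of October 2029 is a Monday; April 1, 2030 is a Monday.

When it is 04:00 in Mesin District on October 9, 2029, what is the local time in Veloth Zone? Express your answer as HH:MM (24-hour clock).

09:00

1 October 2029 is a Monday, so the first Sunday is October 7 and the second is October 14.
1 April 2030 is a Monday, so the first Saturday is April 6.
October 9, 2029 does not fall between 14 October 2029 and 6 April 2030, so daylight saving is not in effect and Mesin District is at UTC+12:00.
04:00 Mesin District − 12h = 16:00 UTC (rolling into the previous day, 8 October 2029).
1 October 2029 is a Monday, so the first Sunday is October 7 and the second is October 14.
1 April 2030 is a Monday, so Sundays fall on 7, 14, 21, 28; the last is April 28.
At the standard offset (UTC−07:00), 16:00 UTC − 7h = 09:00 Veloth Zone standard time.
Daylight saving runs 14 October 2029 – 28 April 2030; the standard-time date in Veloth Zone, October 8, 2029, is outside that window, so Veloth Zone is on standard time at UTC−07:00.
16:00 UTC − 7h = 09:00 Veloth Zone.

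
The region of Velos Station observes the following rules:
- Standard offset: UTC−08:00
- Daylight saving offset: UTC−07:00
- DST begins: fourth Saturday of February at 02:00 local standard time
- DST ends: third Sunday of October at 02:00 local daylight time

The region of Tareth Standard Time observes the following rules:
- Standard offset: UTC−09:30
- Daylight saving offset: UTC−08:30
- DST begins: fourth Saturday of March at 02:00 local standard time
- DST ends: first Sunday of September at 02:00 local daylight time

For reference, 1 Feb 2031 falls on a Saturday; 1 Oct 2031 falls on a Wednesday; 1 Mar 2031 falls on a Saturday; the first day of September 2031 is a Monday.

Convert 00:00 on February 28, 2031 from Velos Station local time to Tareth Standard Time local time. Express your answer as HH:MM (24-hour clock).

1 February 2031 is a Saturday, so the first Saturday is February 1 and the fourth is February 22.
1 October 2031 is a Wednesday, so the first Sunday is October 5 and the third is October 19.
February 28, 2031 lies within the daylight-saving period (22 February – 19 October), so Velos Station is on daylight time, UTC−07:00.
00:00 Velos Station + 7h = 07:00 UTC.
1 March 2031 is a Saturday, so the first Saturday is March 1 and the fourth is March 22.
1 September 2031 is a Monday, so the first Sunday is September 7.
At the standard offset (UTC−09:30), 07:00 UTC − 9h30m = 21:30 Tareth Standard Time standard time (rolling into the previous day, 27 February 2031).
Daylight saving runs 22 March – 7 September; the standard-time date in Tareth Standard Time, February 27, 2031, is outside that window, so Tareth Standard Time is on standard time at UTC−09:30.
07:00 UTC − 9h30m = 21:30 Tareth Standard Time (rolling into the previous day, 27 February 2031).

21:30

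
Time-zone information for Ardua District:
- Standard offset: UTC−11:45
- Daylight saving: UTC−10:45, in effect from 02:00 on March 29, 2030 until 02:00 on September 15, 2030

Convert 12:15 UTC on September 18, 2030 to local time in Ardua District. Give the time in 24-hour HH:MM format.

00:30

At the standard offset (UTC−11:45), 12:15 UTC − 11h45m = 00:30 Ardua District standard time.
Daylight saving runs 29 March – 15 September; the standard-time date in Ardua District, September 18, 2030, is outside that window, so Ardua District is on standard time at UTC−11:45.
12:15 UTC − 11h45m = 00:30 local.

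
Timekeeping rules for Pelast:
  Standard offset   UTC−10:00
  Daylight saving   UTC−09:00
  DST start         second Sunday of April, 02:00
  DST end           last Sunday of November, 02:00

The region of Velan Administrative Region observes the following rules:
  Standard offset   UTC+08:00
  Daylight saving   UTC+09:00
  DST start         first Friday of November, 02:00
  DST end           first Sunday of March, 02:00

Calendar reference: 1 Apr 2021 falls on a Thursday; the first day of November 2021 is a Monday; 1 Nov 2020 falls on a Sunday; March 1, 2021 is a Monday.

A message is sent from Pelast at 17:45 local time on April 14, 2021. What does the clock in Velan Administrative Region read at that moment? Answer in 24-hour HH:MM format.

10:45

1 April 2021 is a Thursday, so the first Sunday is April 4 and the second is April 11.
1 November 2021 is a Monday, so Sundays fall on 7, 14, 21, 28; the last is November 28.
April 14, 2021 lies within the daylight-saving period (11 April – 28 November), so Pelast is on daylight time, UTC−09:00.
17:45 Pelast + 9h = 02:45 UTC (rolling into the next day, 15 April 2021).
1 November 2020 is a Sunday, so the first Friday is November 6.
1 March 2021 is a Monday, so the first Sunday is March 7.
At the standard offset (UTC+08:00), 02:45 UTC + 8h = 10:45 Velan Administrative Region standard time.
Daylight saving runs 6 November 2020 – 7 March 2021; the standard-time date in Velan Administrative Region, April 15, 2021, is outside that window, so Velan Administrative Region is on standard time at UTC+08:00.
02:45 UTC + 8h = 10:45 Velan Administrative Region.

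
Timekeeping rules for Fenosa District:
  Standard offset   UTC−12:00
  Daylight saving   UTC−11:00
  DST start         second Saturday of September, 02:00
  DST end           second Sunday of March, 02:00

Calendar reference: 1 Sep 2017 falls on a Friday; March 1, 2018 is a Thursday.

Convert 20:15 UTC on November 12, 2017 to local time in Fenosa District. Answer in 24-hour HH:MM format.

09:15

1 September 2017 is a Friday, so the first Saturday is September 2 and the second is September 9.
1 March 2018 is a Thursday, so the first Sunday is March 4 and the second is March 11.
At the standard offset (UTC−12:00), 20:15 UTC − 12h = 08:15 Fenosa District standard time.
The standard-time date in Fenosa District, November 12, 2017, lies within the daylight-saving period (9 September 2017 – 11 March 2018), so Fenosa District is on daylight time, UTC−11:00.
20:15 UTC − 11h = 09:15 local.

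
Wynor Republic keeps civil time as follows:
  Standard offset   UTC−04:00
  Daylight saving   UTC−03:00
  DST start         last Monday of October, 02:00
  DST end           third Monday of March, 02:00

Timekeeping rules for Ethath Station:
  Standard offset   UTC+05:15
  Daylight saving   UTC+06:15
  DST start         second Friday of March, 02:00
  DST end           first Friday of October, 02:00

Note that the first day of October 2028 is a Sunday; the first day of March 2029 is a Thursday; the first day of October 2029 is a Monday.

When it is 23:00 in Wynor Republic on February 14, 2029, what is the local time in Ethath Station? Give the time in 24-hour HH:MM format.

1 October 2028 is a Sunday, so Mondays fall on 2, 9, 16, 23, 30; the last is October 30.
1 March 2029 is a Thursday, so the first Monday is March 5 and the third is March 19.
Daylight saving runs 30 October 2028 – 19 March 2029; February 14, 2029 is inside that window, so Wynor Republic is at UTC−03:00.
23:00 Wynor Republic + 3h = 02:00 UTC (rolling into the next day, 15 February 2029).
1 March 2029 is a Thursday, so the first Friday is March 2 and the second is March 9.
1 October 2029 is a Monday, so the first Friday is October 5.
At the standard offset (UTC+05:15), 02:00 UTC + 5h15m = 07:15 Ethath Station standard time.
The standard-time date in Ethath Station, February 15, 2029, does not fall between 9 March and 5 October, so daylight saving is not in effect and Ethath Station is at UTC+05:15.
02:00 UTC + 5h15m = 07:15 Ethath Station.

07:15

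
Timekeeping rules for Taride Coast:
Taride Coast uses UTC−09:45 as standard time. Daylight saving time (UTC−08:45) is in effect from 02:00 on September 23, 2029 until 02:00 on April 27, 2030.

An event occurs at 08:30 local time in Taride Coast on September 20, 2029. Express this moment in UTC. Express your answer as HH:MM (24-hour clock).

18:15

Daylight saving runs 23 September 2029 – 27 April 2030; September 20, 2029 is outside that window, so Taride Coast is on standard time at UTC−09:45.
08:30 local + 9h45m = 18:15 UTC.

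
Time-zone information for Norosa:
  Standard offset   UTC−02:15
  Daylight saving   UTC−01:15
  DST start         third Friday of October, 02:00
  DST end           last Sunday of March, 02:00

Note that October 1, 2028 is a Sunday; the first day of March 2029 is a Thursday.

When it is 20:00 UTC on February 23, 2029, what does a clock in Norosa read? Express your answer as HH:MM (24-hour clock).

18:45

1 October 2028 is a Sunday, so the first Friday is October 6 and the third is October 20.
1 March 2029 is a Thursday, so Sundays fall on 4, 11, 18, 25; the last is March 25.
At the standard offset (UTC−02:15), 20:00 UTC − 2h15m = 17:45 Norosa standard time.
Daylight saving runs 20 October 2028 – 25 March 2029; the standard-time date in Norosa, February 23, 2029, is inside that window, so Norosa is at UTC−01:15.
20:00 UTC − 1h15m = 18:45 local.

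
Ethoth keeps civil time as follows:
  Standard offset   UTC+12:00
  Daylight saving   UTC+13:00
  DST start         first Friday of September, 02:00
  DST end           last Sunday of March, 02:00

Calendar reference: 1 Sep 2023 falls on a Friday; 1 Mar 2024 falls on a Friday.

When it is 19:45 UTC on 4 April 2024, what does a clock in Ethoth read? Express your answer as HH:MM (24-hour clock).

1 September 2023 is a Friday, so the first Friday is September 1.
1 March 2024 is a Friday, so Sundays fall on 3, 10, 17, 24, 31; the last is March 31.
At the standard offset (UTC+12:00), 19:45 UTC + 12h = 07:45 Ethoth standard time (rolling into the next day, 5 April 2024).
Daylight saving runs 1 September 2023 – 31 March 2024; the standard-time date in Ethoth, 5 April 2024, is outside that window, so Ethoth is on standard time at UTC+12:00.
19:45 UTC + 12h = 07:45 local (rolling into the next day, 5 April 2024).

07:45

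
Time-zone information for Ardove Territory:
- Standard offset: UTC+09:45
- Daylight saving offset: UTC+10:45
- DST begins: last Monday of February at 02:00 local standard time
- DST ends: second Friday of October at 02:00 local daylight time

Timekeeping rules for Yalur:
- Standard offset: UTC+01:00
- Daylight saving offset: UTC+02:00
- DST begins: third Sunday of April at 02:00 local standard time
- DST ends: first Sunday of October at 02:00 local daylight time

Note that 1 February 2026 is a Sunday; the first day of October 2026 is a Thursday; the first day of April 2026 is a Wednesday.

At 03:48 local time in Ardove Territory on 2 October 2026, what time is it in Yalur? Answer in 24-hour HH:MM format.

19:03

1 February 2026 is a Sunday, so Mondays fall on 2, 9, 16, 23; the last is February 23.
1 October 2026 is a Thursday, so the first Friday is October 2 and the second is October 9.
2 October 2026 falls between 23 February and 9 October, so daylight saving is in effect and Ardove Territory is at UTC+10:45.
03:48 Ardove Territory − 10h45m = 17:03 UTC (rolling into the previous day, 1 October 2026).
1 April 2026 is a Wednesday, so the first Sunday is April 5 and the third is April 19.
1 October 2026 is a Thursday, so the first Sunday is October 4.
At the standard offset (UTC+01:00), 17:03 UTC + 1h = 18:03 Yalur standard time.
The standard-time date in Yalur, 1 October 2026, lies within the daylight-saving period (19 April – 4 October), so Yalur is on daylight time, UTC+02:00.
17:03 UTC + 2h = 19:03 Yalur.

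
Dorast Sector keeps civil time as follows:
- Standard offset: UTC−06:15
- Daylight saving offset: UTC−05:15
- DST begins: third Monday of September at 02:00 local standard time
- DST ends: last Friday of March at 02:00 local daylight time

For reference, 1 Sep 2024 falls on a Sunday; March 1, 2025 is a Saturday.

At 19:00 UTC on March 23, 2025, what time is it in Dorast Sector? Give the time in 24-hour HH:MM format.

1 September 2024 is a Sunday, so the first Monday is September 2 and the third is September 16.
1 March 2025 is a Saturday, so Fridays fall on 7, 14, 21, 28; the last is March 28.
At the standard offset (UTC−06:15), 19:00 UTC − 6h15m = 12:45 Dorast Sector standard time.
The standard-time date in Dorast Sector, March 23, 2025, falls between 16 September 2024 and 28 March 2025, so daylight saving is in effect and Dorast Sector is at UTC−05:15.
19:00 UTC − 5h15m = 13:45 local.

13:45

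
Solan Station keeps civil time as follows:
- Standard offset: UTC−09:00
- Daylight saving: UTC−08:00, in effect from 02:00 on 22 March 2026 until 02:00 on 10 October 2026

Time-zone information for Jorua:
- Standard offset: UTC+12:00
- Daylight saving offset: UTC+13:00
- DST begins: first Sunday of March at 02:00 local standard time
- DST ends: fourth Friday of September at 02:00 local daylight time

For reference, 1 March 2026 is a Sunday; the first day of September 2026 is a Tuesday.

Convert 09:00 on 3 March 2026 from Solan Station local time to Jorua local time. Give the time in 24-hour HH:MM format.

07:00

3 March 2026 is outside the daylight-saving period (22 March – 10 October), so Solan Station is on standard time, UTC−09:00.
09:00 Solan Station + 9h = 18:00 UTC.
1 March 2026 is a Sunday, so the first Sunday is March 1.
1 September 2026 is a Tuesday, so the first Friday is September 4 and the fourth is September 25.
At the standard offset (UTC+12:00), 18:00 UTC + 12h = 06:00 Jorua standard time (rolling into the next day, 4 March 2026).
The standard-time date in Jorua, 4 March 2026, falls between 1 March and 25 September, so daylight saving is in effect and Jorua is at UTC+13:00.
18:00 UTC + 13h = 07:00 Jorua (rolling into the next day, 4 March 2026).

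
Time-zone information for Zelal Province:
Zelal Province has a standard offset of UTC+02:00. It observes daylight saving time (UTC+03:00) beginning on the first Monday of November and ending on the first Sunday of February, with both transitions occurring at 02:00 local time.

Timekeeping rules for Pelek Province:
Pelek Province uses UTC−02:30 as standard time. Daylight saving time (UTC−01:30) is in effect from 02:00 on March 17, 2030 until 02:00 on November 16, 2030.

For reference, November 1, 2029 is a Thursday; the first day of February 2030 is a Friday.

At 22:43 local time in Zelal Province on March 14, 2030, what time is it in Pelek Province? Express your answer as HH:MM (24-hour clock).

1 November 2029 is a Thursday, so the first Monday is November 5.
1 February 2030 is a Friday, so the first Sunday is February 3.
March 14, 2030 does not fall between 5 November 2029 and 3 February 2030, so daylight saving is not in effect and Zelal Province is at UTC+02:00.
22:43 Zelal Province − 2h = 20:43 UTC.
At the standard offset (UTC−02:30), 20:43 UTC − 2h30m = 18:13 Pelek Province standard time.
The standard-time date in Pelek Province, March 14, 2030, does not fall between 17 March and 16 November, so daylight saving is not in effect and Pelek Province is at UTC−02:30.
20:43 UTC − 2h30m = 18:13 Pelek Province.

18:13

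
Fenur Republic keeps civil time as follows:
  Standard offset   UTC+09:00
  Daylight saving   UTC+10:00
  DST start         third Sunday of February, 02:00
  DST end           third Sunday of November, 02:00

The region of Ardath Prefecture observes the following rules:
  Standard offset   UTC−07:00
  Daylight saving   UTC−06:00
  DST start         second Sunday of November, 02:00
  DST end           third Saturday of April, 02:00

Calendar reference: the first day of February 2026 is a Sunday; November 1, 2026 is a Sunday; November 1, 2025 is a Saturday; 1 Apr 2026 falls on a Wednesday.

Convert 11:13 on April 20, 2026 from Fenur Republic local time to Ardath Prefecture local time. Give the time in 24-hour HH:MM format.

18:13

1 February 2026 is a Sunday, so the first Sunday is February 1 and the third is February 15.
1 November 2026 is a Sunday, so the first Sunday is November 1 and the third is November 15.
April 20, 2026 lies within the daylight-saving period (15 February – 15 November), so Fenur Republic is on daylight time, UTC+10:00.
11:13 Fenur Republic − 10h = 01:13 UTC.
1 November 2025 is a Saturday, so the first Sunday is November 2 and the second is November 9.
1 April 2026 is a Wednesday, so the first Saturday is April 4 and the third is April 18.
At the standard offset (UTC−07:00), 01:13 UTC − 7h = 18:13 Ardath Prefecture standard time (rolling into the previous day, 19 April 2026).
Daylight saving runs 9 November 2025 – 18 April 2026; the standard-time date in Ardath Prefecture, April 19, 2026, is outside that window, so Ardath Prefecture is on standard time at UTC−07:00.
01:13 UTC − 7h = 18:13 Ardath Prefecture (rolling into the previous day, 19 April 2026).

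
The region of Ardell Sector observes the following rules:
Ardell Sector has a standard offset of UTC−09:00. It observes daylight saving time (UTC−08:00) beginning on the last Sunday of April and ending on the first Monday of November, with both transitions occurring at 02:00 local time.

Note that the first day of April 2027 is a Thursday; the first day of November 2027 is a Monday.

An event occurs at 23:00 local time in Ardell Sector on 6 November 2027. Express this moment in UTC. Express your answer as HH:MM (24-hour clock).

08:00

1 April 2027 is a Thursday, so Sundays fall on 4, 11, 18, 25; the last is April 25.
1 November 2027 is a Monday, so the first Monday is November 1.
6 November 2027 is outside the daylight-saving period (25 April – 1 November), so Ardell Sector is on standard time, UTC−09:00.
23:00 local + 9h = 08:00 UTC (rolling into the next day, 7 November 2027).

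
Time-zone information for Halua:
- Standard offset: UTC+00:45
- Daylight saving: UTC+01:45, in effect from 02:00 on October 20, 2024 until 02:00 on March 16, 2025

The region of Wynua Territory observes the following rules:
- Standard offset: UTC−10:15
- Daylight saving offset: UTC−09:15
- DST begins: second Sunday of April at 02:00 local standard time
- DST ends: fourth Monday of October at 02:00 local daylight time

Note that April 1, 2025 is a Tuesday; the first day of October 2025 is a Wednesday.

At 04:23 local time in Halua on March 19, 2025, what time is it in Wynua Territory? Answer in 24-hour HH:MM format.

March 19, 2025 does not fall between 20 October 2024 and 16 March 2025, so daylight saving is not in effect and Halua is at UTC+00:45.
04:23 Halua − 0h45m = 03:38 UTC.
1 April 2025 is a Tuesday, so the first Sunday is April 6 and the second is April 13.
1 October 2025 is a Wednesday, so the first Monday is October 6 and the fourth is October 27.
At the standard offset (UTC−10:15), 03:38 UTC − 10h15m = 17:23 Wynua Territory standard time (rolling into the previous day, 18 March 2025).
The standard-time date in Wynua Territory, March 18, 2025, does not fall between 13 April and 27 October, so daylight saving is not in effect and Wynua Territory is at UTC−10:15.
03:38 UTC − 10h15m = 17:23 Wynua Territory (rolling into the previous day, 18 March 2025).

17:23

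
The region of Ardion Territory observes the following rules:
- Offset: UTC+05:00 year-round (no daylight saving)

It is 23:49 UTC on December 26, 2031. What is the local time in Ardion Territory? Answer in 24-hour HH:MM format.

Ardion Territory stays on UTC+05:00 all year.
23:49 UTC + 5h = 04:49 local (rolling into the next day, 27 December 2031).

04:49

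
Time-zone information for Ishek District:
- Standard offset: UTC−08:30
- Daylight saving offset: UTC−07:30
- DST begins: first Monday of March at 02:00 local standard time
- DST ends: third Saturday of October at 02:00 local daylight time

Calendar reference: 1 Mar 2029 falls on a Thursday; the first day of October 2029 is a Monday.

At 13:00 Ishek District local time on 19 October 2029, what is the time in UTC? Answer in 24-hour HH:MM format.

20:30

1 March 2029 is a Thursday, so the first Monday is March 5.
1 October 2029 is a Monday, so the first Saturday is October 6 and the third is October 20.
19 October 2029 lies within the daylight-saving period (5 March – 20 October), so Ishek District is on daylight time, UTC−07:30.
13:00 local + 7h30m = 20:30 UTC.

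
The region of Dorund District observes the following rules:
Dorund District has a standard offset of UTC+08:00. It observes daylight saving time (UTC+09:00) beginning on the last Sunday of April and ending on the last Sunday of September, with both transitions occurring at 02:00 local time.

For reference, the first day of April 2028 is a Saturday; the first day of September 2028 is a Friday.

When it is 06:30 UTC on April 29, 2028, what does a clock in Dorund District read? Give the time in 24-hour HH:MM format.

14:30

1 April 2028 is a Saturday, so Sundays fall on 2, 9, 16, 23, 30; the last is April 30.
1 September 2028 is a Friday, so Sundays fall on 3, 10, 17, 24; the last is September 24.
At the standard offset (UTC+08:00), 06:30 UTC + 8h = 14:30 Dorund District standard time.
The standard-time date in Dorund District, April 29, 2028, does not fall between 30 April and 24 September, so daylight saving is not in effect and Dorund District is at UTC+08:00.
06:30 UTC + 8h = 14:30 local.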